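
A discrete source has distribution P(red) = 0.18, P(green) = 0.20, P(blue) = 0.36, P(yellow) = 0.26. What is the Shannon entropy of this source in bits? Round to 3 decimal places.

1.946 bits

H = −Σ pᵢ log₂ pᵢ.
−0.18·log₂(0.18) = 0.4453
−0.20·log₂(0.20) = 0.4644
−0.36·log₂(0.36) = 0.5306
−0.26·log₂(0.26) = 0.5053
Sum ≈ 1.9456 → 1.946 bits.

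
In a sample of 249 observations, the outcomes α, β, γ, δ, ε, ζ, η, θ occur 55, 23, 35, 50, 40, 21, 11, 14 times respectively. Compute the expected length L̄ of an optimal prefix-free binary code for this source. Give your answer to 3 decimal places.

2.855 bits/symbol

Probabilities are the counts divided by 249.
Repeatedly combine the two least-probable nodes; the expected code length is the sum of the merged weights.
merge 11/249 + 14/249 → 25/249
merge 7/83 + 23/249 → 44/249
merge 25/249 + 35/249 → 20/83
merge 40/249 + 44/249 → 28/83
merge 50/249 + 55/249 → 35/83
merge 20/83 + 28/83 → 48/83
merge 35/83 + 48/83 → 1
L = 25/249 + 44/249 + 20/83 + 28/83 + 35/83 + 48/83 + 1 = 237/83 ≈ 2.855 bits/symbol.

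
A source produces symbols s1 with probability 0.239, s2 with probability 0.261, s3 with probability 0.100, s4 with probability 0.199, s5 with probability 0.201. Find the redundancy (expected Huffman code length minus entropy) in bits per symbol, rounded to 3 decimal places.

Entropy H = −Σ p log₂ p ≈ 2.2603 bits.
Huffman merges: 1/10+199/1000→299/1000; 201/1000+239/1000→11/25; 261/1000+299/1000→14/25; 11/25+14/25→1. L = 2299/1000 ≈ 2.2990.
L − H = 2.2990 − 2.2603 = 0.039 bits.

0.039 bits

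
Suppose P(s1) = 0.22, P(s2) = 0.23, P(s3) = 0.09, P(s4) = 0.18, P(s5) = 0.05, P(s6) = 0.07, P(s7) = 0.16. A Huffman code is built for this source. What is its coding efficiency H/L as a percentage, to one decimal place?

Entropy H = −Σ p log₂ p ≈ 2.6339 bits.
Huffman merges: 1/20+7/100→3/25; 9/100+3/25→21/100; 4/25+9/50→17/50; 21/100+11/50→43/100; 23/100+17/50→57/100; 43/100+57/100→1. L = 267/100 ≈ 2.6700.
Efficiency = H/L = 2.6339/2.6700 = 98.6%.

98.6%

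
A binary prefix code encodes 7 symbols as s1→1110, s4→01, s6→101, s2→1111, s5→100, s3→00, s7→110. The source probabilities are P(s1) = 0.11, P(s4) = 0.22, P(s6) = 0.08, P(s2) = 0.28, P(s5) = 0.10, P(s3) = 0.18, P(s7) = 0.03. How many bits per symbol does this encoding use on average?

L̄ = Σ pᵢ·ℓᵢ = 0.11·4 + 0.22·2 + 0.08·3 + 0.28·4 + 0.10·3 + 0.18·2 + 0.03·3 = 2.99 bits/symbol.

2.99 bits/symbol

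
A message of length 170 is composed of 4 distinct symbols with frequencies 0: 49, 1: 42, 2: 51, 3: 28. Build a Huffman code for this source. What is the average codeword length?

2 bits/symbol

Probabilities are the counts divided by 170.
Repeatedly combine the two least-probable nodes; the expected code length is the sum of the merged weights.
merge 14/85 + 21/85 → 7/17
merge 49/170 + 3/10 → 10/17
merge 7/17 + 10/17 → 1
L = 7/17 + 10/17 + 1 = 2 bits/symbol.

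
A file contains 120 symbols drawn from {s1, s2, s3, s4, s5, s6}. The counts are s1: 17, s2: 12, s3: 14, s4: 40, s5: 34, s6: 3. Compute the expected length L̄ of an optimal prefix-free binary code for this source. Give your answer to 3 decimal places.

2.367 bits/symbol

Probabilities are the counts divided by 120.
Repeatedly combine the two least-probable nodes; the expected code length is the sum of the merged weights.
merge 1/40 + 1/10 → 1/8
merge 7/60 + 1/8 → 29/120
merge 17/120 + 29/120 → 23/60
merge 17/60 + 1/3 → 37/60
merge 23/60 + 37/60 → 1
L = 1/8 + 29/120 + 23/60 + 37/60 + 1 = 71/30 ≈ 2.367 bits/symbol.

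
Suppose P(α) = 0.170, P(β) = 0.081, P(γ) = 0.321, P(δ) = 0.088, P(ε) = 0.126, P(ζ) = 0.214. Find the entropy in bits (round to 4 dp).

2.4156 bits

H = −Σ pᵢ log₂ pᵢ.
−0.170·log₂(0.170) = 0.4346
−0.081·log₂(0.081) = 0.2937
−0.321·log₂(0.321) = 0.5262
−0.088·log₂(0.088) = 0.3086
−0.126·log₂(0.126) = 0.3766
−0.214·log₂(0.214) = 0.4760
Sum ≈ 2.4156 → 2.4156 bits.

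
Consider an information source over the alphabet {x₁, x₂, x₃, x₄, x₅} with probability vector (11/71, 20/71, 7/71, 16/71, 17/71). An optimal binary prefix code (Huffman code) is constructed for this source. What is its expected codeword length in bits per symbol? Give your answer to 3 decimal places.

2.254 bits/symbol

Repeatedly combine the two least-probable nodes; the expected code length is the sum of the merged weights.
merge 7/71 + 11/71 → 18/71
merge 16/71 + 17/71 → 33/71
merge 18/71 + 20/71 → 38/71
merge 33/71 + 38/71 → 1
L = 18/71 + 33/71 + 38/71 + 1 = 160/71 ≈ 2.254 bits/symbol.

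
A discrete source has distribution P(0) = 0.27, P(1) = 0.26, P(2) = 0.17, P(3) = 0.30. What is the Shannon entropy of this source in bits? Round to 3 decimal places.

H = −Σ pᵢ log₂ pᵢ.
−0.27·log₂(0.27) = 0.5100
−0.26·log₂(0.26) = 0.5053
−0.17·log₂(0.17) = 0.4346
−0.30·log₂(0.30) = 0.5211
Sum ≈ 1.9710 → 1.971 bits.

1.971 bits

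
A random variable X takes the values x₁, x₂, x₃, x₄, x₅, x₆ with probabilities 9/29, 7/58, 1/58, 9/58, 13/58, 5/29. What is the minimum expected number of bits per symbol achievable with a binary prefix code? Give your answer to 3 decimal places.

Repeatedly combine the two least-probable nodes; the expected code length is the sum of the merged weights.
merge 1/58 + 7/58 → 4/29
merge 4/29 + 9/58 → 17/58
merge 5/29 + 13/58 → 23/58
merge 17/58 + 9/29 → 35/58
merge 23/58 + 35/58 → 1
L = 4/29 + 17/58 + 23/58 + 35/58 + 1 = 141/58 ≈ 2.431 bits/symbol.

2.431 bits/symbol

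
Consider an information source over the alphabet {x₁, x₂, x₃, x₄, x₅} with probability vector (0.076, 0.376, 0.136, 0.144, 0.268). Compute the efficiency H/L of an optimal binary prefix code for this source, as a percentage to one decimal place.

96.5%

Entropy H = −Σ p log₂ p ≈ 2.1163 bits.
Huffman merges: 19/250+17/125→53/250; 18/125+53/250→89/250; 67/250+89/250→78/125; 47/125+78/125→1. L = 274/125 ≈ 2.1920.
Efficiency = H/L = 2.1163/2.1920 = 96.5%.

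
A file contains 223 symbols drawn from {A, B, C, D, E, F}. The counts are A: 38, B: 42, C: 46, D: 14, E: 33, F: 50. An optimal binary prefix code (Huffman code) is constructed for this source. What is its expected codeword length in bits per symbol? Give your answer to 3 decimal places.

2.570 bits/symbol

Probabilities are the counts divided by 223.
Repeatedly combine the two least-probable nodes; the expected code length is the sum of the merged weights.
merge 14/223 + 33/223 → 47/223
merge 38/223 + 42/223 → 80/223
merge 46/223 + 47/223 → 93/223
merge 50/223 + 80/223 → 130/223
merge 93/223 + 130/223 → 1
L = 47/223 + 80/223 + 93/223 + 130/223 + 1 = 573/223 ≈ 2.570 bits/symbol.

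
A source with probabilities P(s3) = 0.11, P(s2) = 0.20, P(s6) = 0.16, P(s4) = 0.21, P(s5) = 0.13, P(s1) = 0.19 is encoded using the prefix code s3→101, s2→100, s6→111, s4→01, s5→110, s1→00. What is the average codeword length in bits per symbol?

L̄ = Σ pᵢ·ℓᵢ = 0.11·3 + 0.20·3 + 0.16·3 + 0.21·2 + 0.13·3 + 0.19·2 = 2.6 bits/symbol.

2.6 bits/symbol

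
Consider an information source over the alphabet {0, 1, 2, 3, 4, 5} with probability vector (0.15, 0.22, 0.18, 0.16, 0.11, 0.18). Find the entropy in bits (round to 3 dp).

H = −Σ pᵢ log₂ pᵢ.
−0.15·log₂(0.15) = 0.4105
−0.22·log₂(0.22) = 0.4806
−0.18·log₂(0.18) = 0.4453
−0.16·log₂(0.16) = 0.4230
−0.11·log₂(0.11) = 0.3503
−0.18·log₂(0.18) = 0.4453
Sum ≈ 2.5550 → 2.555 bits.

2.555 bits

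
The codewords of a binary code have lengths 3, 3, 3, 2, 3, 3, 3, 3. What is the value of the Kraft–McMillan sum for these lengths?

1.125

With common denominator 2^3 = 8: Σ 2^(−ℓᵢ) = 1/8 + 1/8 + 1/8 + 2/8 + 1/8 + 1/8 + 1/8 + 1/8 = 9/8 = 1.125.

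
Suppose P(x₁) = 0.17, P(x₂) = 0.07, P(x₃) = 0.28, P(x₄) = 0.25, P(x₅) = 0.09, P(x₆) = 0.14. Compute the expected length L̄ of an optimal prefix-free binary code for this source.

Repeatedly combine the two least-probable nodes; the expected code length is the sum of the merged weights.
merge 7/100 + 9/100 → 4/25
merge 7/50 + 4/25 → 3/10
merge 17/100 + 1/4 → 21/50
merge 7/25 + 3/10 → 29/50
merge 21/50 + 29/50 → 1
L = 4/25 + 3/10 + 21/50 + 29/50 + 1 = 123/50 = 2.46 bits/symbol.

2.46 bits/symbol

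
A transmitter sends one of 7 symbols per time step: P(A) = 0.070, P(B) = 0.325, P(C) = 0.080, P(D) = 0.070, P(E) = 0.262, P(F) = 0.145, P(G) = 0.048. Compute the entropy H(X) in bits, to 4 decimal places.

H = −Σ pᵢ log₂ pᵢ.
−0.070·log₂(0.070) = 0.2686
−0.325·log₂(0.325) = 0.5270
−0.080·log₂(0.080) = 0.2915
−0.070·log₂(0.070) = 0.2686
−0.262·log₂(0.262) = 0.5063
−0.145·log₂(0.145) = 0.4040
−0.048·log₂(0.048) = 0.2103
Sum ≈ 2.4761 → 2.4761 bits.

2.4761 bits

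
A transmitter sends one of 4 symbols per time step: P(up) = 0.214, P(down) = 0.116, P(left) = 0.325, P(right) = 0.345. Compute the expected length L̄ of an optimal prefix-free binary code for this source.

1.985 bits/symbol

Repeatedly combine the two least-probable nodes; the expected code length is the sum of the merged weights.
merge 29/250 + 107/500 → 33/100
merge 13/40 + 33/100 → 131/200
merge 69/200 + 131/200 → 1
L = 33/100 + 131/200 + 1 = 397/200 = 1.985 bits/symbol.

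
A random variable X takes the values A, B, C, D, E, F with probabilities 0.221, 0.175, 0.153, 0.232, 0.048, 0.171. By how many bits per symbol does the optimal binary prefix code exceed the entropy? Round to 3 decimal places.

0.076 bits

Entropy H = −Σ p log₂ p ≈ 2.4707 bits.
Huffman merges: 6/125+153/1000→201/1000; 171/1000+7/40→173/500; 201/1000+221/1000→211/500; 29/125+173/500→289/500; 211/500+289/500→1. L = 2547/1000 ≈ 2.5470.
L − H = 2.5470 − 2.4707 = 0.076 bits.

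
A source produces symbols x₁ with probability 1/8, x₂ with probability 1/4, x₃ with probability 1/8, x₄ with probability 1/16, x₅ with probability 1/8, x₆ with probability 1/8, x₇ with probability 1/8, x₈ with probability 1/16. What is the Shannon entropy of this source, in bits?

Each probability is a power of 1/2, so log₂(1/p) is an integer.
H = Σ p·log₂(1/p) = 1/8·3 + 1/4·2 + 1/8·3 + 1/16·4 + 1/8·3 + 1/8·3 + 1/8·3 + 1/16·4 = 2.875 bits.

2.875 bits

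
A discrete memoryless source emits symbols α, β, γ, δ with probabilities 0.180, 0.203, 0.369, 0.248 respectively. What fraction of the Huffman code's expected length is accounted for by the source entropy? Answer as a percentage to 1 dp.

Entropy H = −Σ p log₂ p ≈ 1.9419 bits.
Huffman merges: 9/50+203/1000→383/1000; 31/125+369/1000→617/1000; 383/1000+617/1000→1. L = 2 ≈ 2.0000.
Efficiency = H/L = 1.9419/2.0000 = 97.1%.

97.1%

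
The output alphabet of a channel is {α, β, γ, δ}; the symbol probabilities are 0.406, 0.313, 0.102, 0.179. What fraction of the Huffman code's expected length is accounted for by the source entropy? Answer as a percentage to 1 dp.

Entropy H = −Σ p log₂ p ≈ 1.8327 bits.
Huffman merges: 51/500+179/1000→281/1000; 281/1000+313/1000→297/500; 203/500+297/500→1. L = 15/8 ≈ 1.8750.
Efficiency = H/L = 1.8327/1.8750 = 97.7%.

97.7%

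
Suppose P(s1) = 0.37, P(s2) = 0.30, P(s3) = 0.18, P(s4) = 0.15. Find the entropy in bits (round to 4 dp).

H = −Σ pᵢ log₂ pᵢ.
−0.37·log₂(0.37) = 0.5307
−0.30·log₂(0.30) = 0.5211
−0.18·log₂(0.18) = 0.4453
−0.15·log₂(0.15) = 0.4105
Sum ≈ 1.9077 → 1.9077 bits.

1.9077 bits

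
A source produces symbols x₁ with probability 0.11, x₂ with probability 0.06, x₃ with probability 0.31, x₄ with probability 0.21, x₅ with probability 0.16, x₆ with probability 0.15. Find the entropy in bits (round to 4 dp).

H = −Σ pᵢ log₂ pᵢ.
−0.11·log₂(0.11) = 0.3503
−0.06·log₂(0.06) = 0.2435
−0.31·log₂(0.31) = 0.5238
−0.21·log₂(0.21) = 0.4728
−0.16·log₂(0.16) = 0.4230
−0.15·log₂(0.15) = 0.4105
Sum ≈ 2.4240 → 2.4240 bits.

2.4240 bits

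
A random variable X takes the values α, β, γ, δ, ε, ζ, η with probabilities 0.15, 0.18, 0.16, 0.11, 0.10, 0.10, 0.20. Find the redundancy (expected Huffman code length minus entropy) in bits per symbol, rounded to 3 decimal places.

0.042 bits

Entropy H = −Σ p log₂ p ≈ 2.7579 bits.
Huffman merges: 1/10+1/10→1/5; 11/100+3/20→13/50; 4/25+9/50→17/50; 1/5+1/5→2/5; 13/50+17/50→3/5; 2/5+3/5→1. L = 14/5 ≈ 2.8000.
L − H = 2.8000 − 2.7579 = 0.042 bits.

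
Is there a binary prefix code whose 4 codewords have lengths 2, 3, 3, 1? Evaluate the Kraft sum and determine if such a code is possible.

1; yes

With common denominator 2^3 = 8: Σ 2^(−ℓᵢ) = 2/8 + 1/8 + 1/8 + 4/8 = 8/8 = 1.
Kraft's inequality requires Σ ≤ 1; here Σ = 1 ≤ 1, so such a prefix code exists.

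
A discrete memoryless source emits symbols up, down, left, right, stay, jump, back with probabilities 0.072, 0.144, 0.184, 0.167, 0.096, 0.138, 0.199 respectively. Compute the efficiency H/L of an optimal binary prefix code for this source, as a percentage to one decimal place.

Entropy H = −Σ p log₂ p ≈ 2.7388 bits.
Huffman merges: 9/125+12/125→21/125; 69/500+18/125→141/500; 167/1000+21/125→67/200; 23/125+199/1000→383/1000; 141/500+67/200→617/1000; 383/1000+617/1000→1. L = 557/200 ≈ 2.7850.
Efficiency = H/L = 2.7388/2.7850 = 98.3%.

98.3%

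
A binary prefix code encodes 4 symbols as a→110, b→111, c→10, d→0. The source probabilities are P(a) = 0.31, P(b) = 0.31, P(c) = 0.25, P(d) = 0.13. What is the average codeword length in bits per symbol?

L̄ = Σ pᵢ·ℓᵢ = 0.31·3 + 0.31·3 + 0.25·2 + 0.13·1 = 2.49 bits/symbol.

2.49 bits/symbol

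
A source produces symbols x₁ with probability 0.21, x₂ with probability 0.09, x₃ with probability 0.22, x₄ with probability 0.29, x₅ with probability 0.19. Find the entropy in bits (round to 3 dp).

2.239 bits

H = −Σ pᵢ log₂ pᵢ.
−0.21·log₂(0.21) = 0.4728
−0.09·log₂(0.09) = 0.3127
−0.22·log₂(0.22) = 0.4806
−0.29·log₂(0.29) = 0.5179
−0.19·log₂(0.19) = 0.4552
Sum ≈ 2.2392 → 2.239 bits.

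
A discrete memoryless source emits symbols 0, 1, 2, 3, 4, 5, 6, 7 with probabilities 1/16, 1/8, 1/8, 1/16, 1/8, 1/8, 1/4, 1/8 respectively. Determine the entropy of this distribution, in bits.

Each probability is a power of 1/2, so log₂(1/p) is an integer.
H = Σ p·log₂(1/p) = 1/16·4 + 1/8·3 + 1/8·3 + 1/16·4 + 1/8·3 + 1/8·3 + 1/4·2 + 1/8·3 = 2.875 bits.

2.875 bits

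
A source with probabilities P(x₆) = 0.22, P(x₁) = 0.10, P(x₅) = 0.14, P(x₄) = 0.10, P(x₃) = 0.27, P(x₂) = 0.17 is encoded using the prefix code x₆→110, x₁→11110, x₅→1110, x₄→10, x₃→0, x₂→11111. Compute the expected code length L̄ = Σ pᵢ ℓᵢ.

L̄ = Σ pᵢ·ℓᵢ = 0.22·3 + 0.10·5 + 0.14·4 + 0.10·2 + 0.27·1 + 0.17·5 = 3.04 bits/symbol.

3.04 bits/symbol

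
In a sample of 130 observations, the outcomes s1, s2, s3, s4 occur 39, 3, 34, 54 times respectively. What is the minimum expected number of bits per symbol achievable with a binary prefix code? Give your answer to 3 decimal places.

Probabilities are the counts divided by 130.
Repeatedly combine the two least-probable nodes; the expected code length is the sum of the merged weights.
merge 3/130 + 17/65 → 37/130
merge 37/130 + 3/10 → 38/65
merge 27/65 + 38/65 → 1
L = 37/130 + 38/65 + 1 = 243/130 ≈ 1.869 bits/symbol.

1.869 bits/symbol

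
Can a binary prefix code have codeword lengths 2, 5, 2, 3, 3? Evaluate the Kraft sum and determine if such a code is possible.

With common denominator 2^5 = 32: Σ 2^(−ℓᵢ) = 8/32 + 1/32 + 8/32 + 4/32 + 4/32 = 25/32 = 0.78125.
Kraft's inequality requires Σ ≤ 1; here Σ = 0.78125 ≤ 1, so such a prefix code exists.

0.78125; yes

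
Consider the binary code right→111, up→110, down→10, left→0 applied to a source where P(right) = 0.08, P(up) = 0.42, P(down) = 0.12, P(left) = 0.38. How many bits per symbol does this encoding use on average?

2.12 bits/symbol

L̄ = Σ pᵢ·ℓᵢ = 0.08·3 + 0.42·3 + 0.12·2 + 0.38·1 = 2.12 bits/symbol.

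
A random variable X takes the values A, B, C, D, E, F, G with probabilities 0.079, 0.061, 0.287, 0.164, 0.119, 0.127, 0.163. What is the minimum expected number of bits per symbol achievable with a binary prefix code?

Repeatedly combine the two least-probable nodes; the expected code length is the sum of the merged weights.
merge 61/1000 + 79/1000 → 7/50
merge 119/1000 + 127/1000 → 123/500
merge 7/50 + 163/1000 → 303/1000
merge 41/250 + 123/500 → 41/100
merge 287/1000 + 303/1000 → 59/100
merge 41/100 + 59/100 → 1
L = 7/50 + 123/500 + 303/1000 + 41/100 + 59/100 + 1 = 2689/1000 = 2.689 bits/symbol.

2.689 bits/symbol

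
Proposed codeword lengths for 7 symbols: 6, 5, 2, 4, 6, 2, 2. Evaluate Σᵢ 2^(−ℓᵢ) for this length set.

With common denominator 2^6 = 64: Σ 2^(−ℓᵢ) = 1/64 + 2/64 + 16/64 + 4/64 + 1/64 + 16/64 + 16/64 = 56/64 = 0.875.

0.875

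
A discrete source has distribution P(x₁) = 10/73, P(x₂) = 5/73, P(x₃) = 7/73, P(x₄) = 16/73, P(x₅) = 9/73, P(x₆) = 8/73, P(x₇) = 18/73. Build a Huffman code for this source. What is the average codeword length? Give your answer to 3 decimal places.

2.699 bits/symbol

Repeatedly combine the two least-probable nodes; the expected code length is the sum of the merged weights.
merge 5/73 + 7/73 → 12/73
merge 8/73 + 9/73 → 17/73
merge 10/73 + 12/73 → 22/73
merge 16/73 + 17/73 → 33/73
merge 18/73 + 22/73 → 40/73
merge 33/73 + 40/73 → 1
L = 12/73 + 17/73 + 22/73 + 33/73 + 40/73 + 1 = 197/73 ≈ 2.699 bits/symbol.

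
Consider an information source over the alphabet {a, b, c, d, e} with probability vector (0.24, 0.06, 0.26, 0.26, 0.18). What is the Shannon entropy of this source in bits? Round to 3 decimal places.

2.194 bits

H = −Σ pᵢ log₂ pᵢ.
−0.24·log₂(0.24) = 0.4941
−0.06·log₂(0.06) = 0.2435
−0.26·log₂(0.26) = 0.5053
−0.26·log₂(0.26) = 0.5053
−0.18·log₂(0.18) = 0.4453
Sum ≈ 2.1936 → 2.194 bits.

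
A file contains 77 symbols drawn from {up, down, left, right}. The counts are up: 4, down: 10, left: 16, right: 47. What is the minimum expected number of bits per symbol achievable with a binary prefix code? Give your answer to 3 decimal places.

1.571 bits/symbol

Probabilities are the counts divided by 77.
Repeatedly combine the two least-probable nodes; the expected code length is the sum of the merged weights.
merge 4/77 + 10/77 → 2/11
merge 2/11 + 16/77 → 30/77
merge 30/77 + 47/77 → 1
L = 2/11 + 30/77 + 1 = 11/7 ≈ 1.571 bits/symbol.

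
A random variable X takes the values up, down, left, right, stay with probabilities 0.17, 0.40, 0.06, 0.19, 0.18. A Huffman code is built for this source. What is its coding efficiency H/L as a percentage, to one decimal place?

95.8%

Entropy H = −Σ p log₂ p ≈ 2.1074 bits.
Huffman merges: 3/50+17/100→23/100; 9/50+19/100→37/100; 23/100+37/100→3/5; 2/5+3/5→1. L = 11/5 ≈ 2.2000.
Efficiency = H/L = 2.1074/2.2000 = 95.8%.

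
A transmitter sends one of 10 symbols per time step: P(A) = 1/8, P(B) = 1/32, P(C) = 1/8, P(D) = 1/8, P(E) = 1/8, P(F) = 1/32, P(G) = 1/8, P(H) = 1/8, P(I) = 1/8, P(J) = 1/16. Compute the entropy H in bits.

Each probability is a power of 1/2, so log₂(1/p) is an integer.
H = Σ p·log₂(1/p) = 1/8·3 + 1/32·5 + 1/8·3 + 1/8·3 + 1/8·3 + 1/32·5 + 1/8·3 + 1/8·3 + 1/8·3 + 1/16·4 = 3.1875 bits.

3.1875 bits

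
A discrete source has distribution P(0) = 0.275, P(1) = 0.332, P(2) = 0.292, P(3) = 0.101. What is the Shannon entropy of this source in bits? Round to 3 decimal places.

1.893 bits

H = −Σ pᵢ log₂ pᵢ.
−0.275·log₂(0.275) = 0.5122
−0.332·log₂(0.332) = 0.5281
−0.292·log₂(0.292) = 0.5186
−0.101·log₂(0.101) = 0.3341
Sum ≈ 1.8930 → 1.893 bits.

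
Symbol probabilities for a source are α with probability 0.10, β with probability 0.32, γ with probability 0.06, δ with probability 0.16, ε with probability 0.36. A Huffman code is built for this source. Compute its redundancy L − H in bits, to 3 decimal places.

0.065 bits

Entropy H = −Σ p log₂ p ≈ 2.0554 bits.
Huffman merges: 3/50+1/10→4/25; 4/25+4/25→8/25; 8/25+8/25→16/25; 9/25+16/25→1. L = 53/25 ≈ 2.1200.
L − H = 2.1200 − 2.0554 = 0.065 bits.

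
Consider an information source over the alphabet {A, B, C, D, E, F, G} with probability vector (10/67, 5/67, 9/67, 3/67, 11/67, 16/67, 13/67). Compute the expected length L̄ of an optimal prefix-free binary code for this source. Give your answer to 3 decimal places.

Repeatedly combine the two least-probable nodes; the expected code length is the sum of the merged weights.
merge 3/67 + 5/67 → 8/67
merge 8/67 + 9/67 → 17/67
merge 10/67 + 11/67 → 21/67
merge 13/67 + 16/67 → 29/67
merge 17/67 + 21/67 → 38/67
merge 29/67 + 38/67 → 1
L = 8/67 + 17/67 + 21/67 + 29/67 + 38/67 + 1 = 180/67 ≈ 2.687 bits/symbol.

2.687 bits/symbol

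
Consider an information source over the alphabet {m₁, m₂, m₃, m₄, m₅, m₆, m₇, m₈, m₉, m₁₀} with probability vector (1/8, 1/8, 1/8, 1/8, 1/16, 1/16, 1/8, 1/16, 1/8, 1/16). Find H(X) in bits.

3.25 bits

Each probability is a power of 1/2, so log₂(1/p) is an integer.
H = Σ p·log₂(1/p) = 1/8·3 + 1/8·3 + 1/8·3 + 1/8·3 + 1/16·4 + 1/16·4 + 1/8·3 + 1/16·4 + 1/8·3 + 1/16·4 = 3.25 bits.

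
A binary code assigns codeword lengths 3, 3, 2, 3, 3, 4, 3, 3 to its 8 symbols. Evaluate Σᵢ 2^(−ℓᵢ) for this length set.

1.0625

With common denominator 2^4 = 16: Σ 2^(−ℓᵢ) = 2/16 + 2/16 + 4/16 + 2/16 + 2/16 + 1/16 + 2/16 + 2/16 = 17/16 = 1.0625.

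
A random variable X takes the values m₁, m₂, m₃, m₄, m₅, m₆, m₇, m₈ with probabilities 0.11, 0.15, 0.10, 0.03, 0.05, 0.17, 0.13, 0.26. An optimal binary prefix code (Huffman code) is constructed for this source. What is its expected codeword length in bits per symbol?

2.82 bits/symbol

Repeatedly combine the two least-probable nodes; the expected code length is the sum of the merged weights.
merge 3/100 + 1/20 → 2/25
merge 2/25 + 1/10 → 9/50
merge 11/100 + 13/100 → 6/25
merge 3/20 + 17/100 → 8/25
merge 9/50 + 6/25 → 21/50
merge 13/50 + 8/25 → 29/50
merge 21/50 + 29/50 → 1
L = 2/25 + 9/50 + 6/25 + 8/25 + 21/50 + 29/50 + 1 = 141/50 = 2.82 bits/symbol.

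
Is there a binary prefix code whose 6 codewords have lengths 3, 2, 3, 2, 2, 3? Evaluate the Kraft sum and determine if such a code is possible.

1.125; no

With common denominator 2^3 = 8: Σ 2^(−ℓᵢ) = 1/8 + 2/8 + 1/8 + 2/8 + 2/8 + 1/8 = 9/8 = 1.125.
Kraft's inequality requires Σ ≤ 1; here Σ = 1.125 > 1, so no such prefix code exists.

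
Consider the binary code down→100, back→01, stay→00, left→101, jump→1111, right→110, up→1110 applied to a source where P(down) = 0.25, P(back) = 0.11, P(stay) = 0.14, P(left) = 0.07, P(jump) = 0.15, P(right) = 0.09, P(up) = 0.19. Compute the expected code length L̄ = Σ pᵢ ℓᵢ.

3.09 bits/symbol

L̄ = Σ pᵢ·ℓᵢ = 0.25·3 + 0.11·2 + 0.14·2 + 0.07·3 + 0.15·4 + 0.09·3 + 0.19·4 = 3.09 bits/symbol.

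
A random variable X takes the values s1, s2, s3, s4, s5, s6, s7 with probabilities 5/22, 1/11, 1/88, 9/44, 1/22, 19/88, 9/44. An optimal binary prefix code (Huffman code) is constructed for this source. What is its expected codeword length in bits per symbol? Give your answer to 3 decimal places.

2.557 bits/symbol

Repeatedly combine the two least-probable nodes; the expected code length is the sum of the merged weights.
merge 1/88 + 1/22 → 5/88
merge 5/88 + 1/11 → 13/88
merge 13/88 + 9/44 → 31/88
merge 9/44 + 19/88 → 37/88
merge 5/22 + 31/88 → 51/88
merge 37/88 + 51/88 → 1
L = 5/88 + 13/88 + 31/88 + 37/88 + 51/88 + 1 = 225/88 ≈ 2.557 bits/symbol.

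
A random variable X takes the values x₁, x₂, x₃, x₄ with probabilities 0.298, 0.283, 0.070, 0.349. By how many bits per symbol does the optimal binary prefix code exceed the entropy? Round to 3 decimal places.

Entropy H = −Σ p log₂ p ≈ 1.8345 bits.
Huffman merges: 7/100+283/1000→353/1000; 149/500+349/1000→647/1000; 353/1000+647/1000→1. L = 2 ≈ 2.0000.
L − H = 2.0000 − 1.8345 = 0.166 bits.

0.166 bits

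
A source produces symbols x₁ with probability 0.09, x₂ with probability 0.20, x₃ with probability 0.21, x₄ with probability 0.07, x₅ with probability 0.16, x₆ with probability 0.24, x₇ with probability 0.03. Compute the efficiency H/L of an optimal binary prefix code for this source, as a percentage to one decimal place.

Entropy H = −Σ p log₂ p ≈ 2.5873 bits.
Huffman merges: 3/100+7/100→1/10; 9/100+1/10→19/100; 4/25+19/100→7/20; 1/5+21/100→41/100; 6/25+7/20→59/100; 41/100+59/100→1. L = 66/25 ≈ 2.6400.
Efficiency = H/L = 2.5873/2.6400 = 98.0%.

98.0%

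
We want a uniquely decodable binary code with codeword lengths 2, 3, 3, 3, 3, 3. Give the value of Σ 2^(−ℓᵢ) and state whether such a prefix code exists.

0.875; yes

With common denominator 2^3 = 8: Σ 2^(−ℓᵢ) = 2/8 + 1/8 + 1/8 + 1/8 + 1/8 + 1/8 = 7/8 = 0.875.
Kraft's inequality requires Σ ≤ 1; here Σ = 0.875 ≤ 1, so such a prefix code exists.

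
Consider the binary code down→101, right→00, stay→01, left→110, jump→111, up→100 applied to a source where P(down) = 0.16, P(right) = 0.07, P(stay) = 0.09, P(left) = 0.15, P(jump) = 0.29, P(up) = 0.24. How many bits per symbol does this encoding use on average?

2.84 bits/symbol

L̄ = Σ pᵢ·ℓᵢ = 0.16·3 + 0.07·2 + 0.09·2 + 0.15·3 + 0.29·3 + 0.24·3 = 2.84 bits/symbol.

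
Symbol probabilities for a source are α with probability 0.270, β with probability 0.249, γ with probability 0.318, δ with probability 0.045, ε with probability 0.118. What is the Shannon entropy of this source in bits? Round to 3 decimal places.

H = −Σ pᵢ log₂ pᵢ.
−0.270·log₂(0.270) = 0.5100
−0.249·log₂(0.249) = 0.4994
−0.318·log₂(0.318) = 0.5256
−0.045·log₂(0.045) = 0.2013
−0.118·log₂(0.118) = 0.3638
Sum ≈ 2.1002 → 2.100 bits.

2.100 bits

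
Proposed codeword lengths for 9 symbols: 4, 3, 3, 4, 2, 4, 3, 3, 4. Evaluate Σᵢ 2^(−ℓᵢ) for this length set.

1

With common denominator 2^4 = 16: Σ 2^(−ℓᵢ) = 1/16 + 2/16 + 2/16 + 1/16 + 4/16 + 1/16 + 2/16 + 2/16 + 1/16 = 16/16 = 1.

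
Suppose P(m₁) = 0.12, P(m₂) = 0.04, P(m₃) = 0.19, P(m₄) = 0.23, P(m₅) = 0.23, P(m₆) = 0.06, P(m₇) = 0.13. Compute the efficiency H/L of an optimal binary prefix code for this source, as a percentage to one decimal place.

98.8%

Entropy H = −Σ p log₂ p ≈ 2.6096 bits.
Huffman merges: 1/25+3/50→1/10; 1/10+3/25→11/50; 13/100+19/100→8/25; 11/50+23/100→9/20; 23/100+8/25→11/20; 9/20+11/20→1. L = 66/25 ≈ 2.6400.
Efficiency = H/L = 2.6096/2.6400 = 98.8%.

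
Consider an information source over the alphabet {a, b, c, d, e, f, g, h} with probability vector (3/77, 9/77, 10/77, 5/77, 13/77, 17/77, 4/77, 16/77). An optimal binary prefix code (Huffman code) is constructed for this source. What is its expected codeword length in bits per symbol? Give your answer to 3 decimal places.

2.818 bits/symbol

Repeatedly combine the two least-probable nodes; the expected code length is the sum of the merged weights.
merge 3/77 + 4/77 → 1/11
merge 5/77 + 1/11 → 12/77
merge 9/77 + 10/77 → 19/77
merge 12/77 + 13/77 → 25/77
merge 16/77 + 17/77 → 3/7
merge 19/77 + 25/77 → 4/7
merge 3/7 + 4/7 → 1
L = 1/11 + 12/77 + 19/77 + 25/77 + 3/7 + 4/7 + 1 = 31/11 ≈ 2.818 bits/symbol.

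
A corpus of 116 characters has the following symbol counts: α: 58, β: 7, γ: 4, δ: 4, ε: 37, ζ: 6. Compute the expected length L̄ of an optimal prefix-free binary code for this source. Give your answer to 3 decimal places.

Probabilities are the counts divided by 116.
Repeatedly combine the two least-probable nodes; the expected code length is the sum of the merged weights.
merge 1/29 + 1/29 → 2/29
merge 3/58 + 7/116 → 13/116
merge 2/29 + 13/116 → 21/116
merge 21/116 + 37/116 → 1/2
merge 1/2 + 1/2 → 1
L = 2/29 + 13/116 + 21/116 + 1/2 + 1 = 54/29 ≈ 1.862 bits/symbol.

1.862 bits/symbol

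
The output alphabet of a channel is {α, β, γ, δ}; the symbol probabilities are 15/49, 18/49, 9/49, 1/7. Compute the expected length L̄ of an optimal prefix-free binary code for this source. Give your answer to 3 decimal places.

1.959 bits/symbol

Repeatedly combine the two least-probable nodes; the expected code length is the sum of the merged weights.
merge 1/7 + 9/49 → 16/49
merge 15/49 + 16/49 → 31/49
merge 18/49 + 31/49 → 1
L = 16/49 + 31/49 + 1 = 96/49 ≈ 1.959 bits/symbol.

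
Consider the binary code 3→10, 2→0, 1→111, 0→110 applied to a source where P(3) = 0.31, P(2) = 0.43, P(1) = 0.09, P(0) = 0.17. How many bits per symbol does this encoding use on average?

L̄ = Σ pᵢ·ℓᵢ = 0.31·2 + 0.43·1 + 0.09·3 + 0.17·3 = 1.83 bits/symbol.

1.83 bits/symbol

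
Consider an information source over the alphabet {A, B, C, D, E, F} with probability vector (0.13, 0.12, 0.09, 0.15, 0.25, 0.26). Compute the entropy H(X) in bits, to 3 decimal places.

H = −Σ pᵢ log₂ pᵢ.
−0.13·log₂(0.13) = 0.3826
−0.12·log₂(0.12) = 0.3671
−0.09·log₂(0.09) = 0.3127
−0.15·log₂(0.15) = 0.4105
−0.25·log₂(0.25) = 0.5000
−0.26·log₂(0.26) = 0.5053
Sum ≈ 2.4782 → 2.478 bits.

2.478 bits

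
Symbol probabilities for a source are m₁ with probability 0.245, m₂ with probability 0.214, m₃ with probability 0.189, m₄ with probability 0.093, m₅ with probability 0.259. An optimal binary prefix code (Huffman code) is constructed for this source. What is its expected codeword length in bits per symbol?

2.282 bits/symbol

Repeatedly combine the two least-probable nodes; the expected code length is the sum of the merged weights.
merge 93/1000 + 189/1000 → 141/500
merge 107/500 + 49/200 → 459/1000
merge 259/1000 + 141/500 → 541/1000
merge 459/1000 + 541/1000 → 1
L = 141/500 + 459/1000 + 541/1000 + 1 = 1141/500 = 2.282 bits/symbol.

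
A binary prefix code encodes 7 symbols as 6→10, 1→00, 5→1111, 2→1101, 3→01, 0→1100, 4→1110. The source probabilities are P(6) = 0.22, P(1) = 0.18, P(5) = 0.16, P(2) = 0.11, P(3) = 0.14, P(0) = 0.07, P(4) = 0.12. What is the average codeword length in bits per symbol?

L̄ = Σ pᵢ·ℓᵢ = 0.22·2 + 0.18·2 + 0.16·4 + 0.11·4 + 0.14·2 + 0.07·4 + 0.12·4 = 2.92 bits/symbol.

2.92 bits/symbol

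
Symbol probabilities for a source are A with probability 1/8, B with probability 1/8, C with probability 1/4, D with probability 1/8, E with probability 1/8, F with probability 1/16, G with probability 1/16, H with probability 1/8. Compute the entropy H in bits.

2.875 bits

Each probability is a power of 1/2, so log₂(1/p) is an integer.
H = Σ p·log₂(1/p) = 1/8·3 + 1/8·3 + 1/4·2 + 1/8·3 + 1/8·3 + 1/16·4 + 1/16·4 + 1/8·3 = 2.875 bits.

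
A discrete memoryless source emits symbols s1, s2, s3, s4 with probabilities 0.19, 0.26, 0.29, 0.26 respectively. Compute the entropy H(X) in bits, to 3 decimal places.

H = −Σ pᵢ log₂ pᵢ.
−0.19·log₂(0.19) = 0.4552
−0.26·log₂(0.26) = 0.5053
−0.29·log₂(0.29) = 0.5179
−0.26·log₂(0.26) = 0.5053
Sum ≈ 1.9837 → 1.984 bits.

1.984 bits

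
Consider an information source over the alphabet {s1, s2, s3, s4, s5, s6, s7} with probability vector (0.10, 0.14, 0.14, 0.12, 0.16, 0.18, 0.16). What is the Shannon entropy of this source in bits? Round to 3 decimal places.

H = −Σ pᵢ log₂ pᵢ.
−0.10·log₂(0.10) = 0.3322
−0.14·log₂(0.14) = 0.3971
−0.14·log₂(0.14) = 0.3971
−0.12·log₂(0.12) = 0.3671
−0.16·log₂(0.16) = 0.4230
−0.18·log₂(0.18) = 0.4453
−0.16·log₂(0.16) = 0.4230
Sum ≈ 2.7848 → 2.785 bits.

2.785 bits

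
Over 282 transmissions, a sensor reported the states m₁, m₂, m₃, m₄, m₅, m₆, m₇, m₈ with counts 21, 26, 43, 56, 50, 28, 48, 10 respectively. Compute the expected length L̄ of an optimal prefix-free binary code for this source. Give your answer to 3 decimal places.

2.911 bits/symbol

Probabilities are the counts divided by 282.
Repeatedly combine the two least-probable nodes; the expected code length is the sum of the merged weights.
merge 5/141 + 7/94 → 31/282
merge 13/141 + 14/141 → 9/47
merge 31/282 + 43/282 → 37/141
merge 8/47 + 25/141 → 49/141
merge 9/47 + 28/141 → 55/141
merge 37/141 + 49/141 → 86/141
merge 55/141 + 86/141 → 1
L = 31/282 + 9/47 + 37/141 + 49/141 + 55/141 + 86/141 + 1 = 821/282 ≈ 2.911 bits/symbol.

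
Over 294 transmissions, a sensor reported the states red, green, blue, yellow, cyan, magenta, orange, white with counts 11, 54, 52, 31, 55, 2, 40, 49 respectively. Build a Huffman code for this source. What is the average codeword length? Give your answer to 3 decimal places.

Probabilities are the counts divided by 294.
Repeatedly combine the two least-probable nodes; the expected code length is the sum of the merged weights.
merge 1/147 + 11/294 → 13/294
merge 13/294 + 31/294 → 22/147
merge 20/147 + 22/147 → 2/7
merge 1/6 + 26/147 → 101/294
merge 9/49 + 55/294 → 109/294
merge 2/7 + 101/294 → 185/294
merge 109/294 + 185/294 → 1
L = 13/294 + 22/147 + 2/7 + 101/294 + 109/294 + 185/294 + 1 = 415/147 ≈ 2.823 bits/symbol.

2.823 bits/symbol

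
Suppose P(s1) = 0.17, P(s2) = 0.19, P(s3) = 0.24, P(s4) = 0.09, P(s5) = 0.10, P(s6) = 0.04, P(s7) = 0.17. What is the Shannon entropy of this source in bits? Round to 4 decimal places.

H = −Σ pᵢ log₂ pᵢ.
−0.17·log₂(0.17) = 0.4346
−0.19·log₂(0.19) = 0.4552
−0.24·log₂(0.24) = 0.4941
−0.09·log₂(0.09) = 0.3127
−0.10·log₂(0.10) = 0.3322
−0.04·log₂(0.04) = 0.1858
−0.17·log₂(0.17) = 0.4346
Sum ≈ 2.6491 → 2.6491 bits.

2.6491 bits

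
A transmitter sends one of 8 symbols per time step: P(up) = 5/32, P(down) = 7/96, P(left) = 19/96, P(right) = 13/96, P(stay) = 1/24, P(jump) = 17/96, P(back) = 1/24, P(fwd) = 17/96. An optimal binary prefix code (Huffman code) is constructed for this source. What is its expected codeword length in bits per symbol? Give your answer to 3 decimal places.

2.865 bits/symbol

Repeatedly combine the two least-probable nodes; the expected code length is the sum of the merged weights.
merge 1/24 + 1/24 → 1/12
merge 7/96 + 1/12 → 5/32
merge 13/96 + 5/32 → 7/24
merge 5/32 + 17/96 → 1/3
merge 17/96 + 19/96 → 3/8
merge 7/24 + 1/3 → 5/8
merge 3/8 + 5/8 → 1
L = 1/12 + 5/32 + 7/24 + 1/3 + 3/8 + 5/8 + 1 = 275/96 ≈ 2.865 bits/symbol.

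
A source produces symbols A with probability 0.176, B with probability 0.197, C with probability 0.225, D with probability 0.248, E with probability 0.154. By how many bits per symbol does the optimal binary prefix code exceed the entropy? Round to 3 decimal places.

Entropy H = −Σ p log₂ p ≈ 2.3016 bits.
Huffman merges: 77/500+22/125→33/100; 197/1000+9/40→211/500; 31/125+33/100→289/500; 211/500+289/500→1. L = 233/100 ≈ 2.3300.
L − H = 2.3300 − 2.3016 = 0.028 bits.

0.028 bits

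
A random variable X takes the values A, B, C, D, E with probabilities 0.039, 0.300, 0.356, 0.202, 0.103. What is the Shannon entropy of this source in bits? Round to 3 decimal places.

H = −Σ pᵢ log₂ pᵢ.
−0.039·log₂(0.039) = 0.1825
−0.300·log₂(0.300) = 0.5211
−0.356·log₂(0.356) = 0.5305
−0.202·log₂(0.202) = 0.4661
−0.103·log₂(0.103) = 0.3378
Sum ≈ 2.0380 → 2.038 bits.

2.038 bits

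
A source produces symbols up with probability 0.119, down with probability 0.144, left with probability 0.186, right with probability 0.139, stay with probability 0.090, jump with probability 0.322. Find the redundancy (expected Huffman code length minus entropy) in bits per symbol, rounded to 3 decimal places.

Entropy H = −Σ p log₂ p ≈ 2.4542 bits.
Huffman merges: 9/100+119/1000→209/1000; 139/1000+18/125→283/1000; 93/500+209/1000→79/200; 283/1000+161/500→121/200; 79/200+121/200→1. L = 623/250 ≈ 2.4920.
L − H = 2.4920 − 2.4542 = 0.038 bits.

0.038 bits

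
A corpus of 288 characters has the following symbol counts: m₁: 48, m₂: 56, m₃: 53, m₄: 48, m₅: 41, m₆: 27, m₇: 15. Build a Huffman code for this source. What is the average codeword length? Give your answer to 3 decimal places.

2.767 bits/symbol

Probabilities are the counts divided by 288.
Repeatedly combine the two least-probable nodes; the expected code length is the sum of the merged weights.
merge 5/96 + 3/32 → 7/48
merge 41/288 + 7/48 → 83/288
merge 1/6 + 1/6 → 1/3
merge 53/288 + 7/36 → 109/288
merge 83/288 + 1/3 → 179/288
merge 109/288 + 179/288 → 1
L = 7/48 + 83/288 + 1/3 + 109/288 + 179/288 + 1 = 797/288 ≈ 2.767 bits/symbol.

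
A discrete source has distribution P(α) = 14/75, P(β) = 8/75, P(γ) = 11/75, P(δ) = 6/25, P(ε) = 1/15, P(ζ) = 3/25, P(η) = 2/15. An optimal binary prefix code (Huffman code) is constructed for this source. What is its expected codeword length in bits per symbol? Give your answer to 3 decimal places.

Repeatedly combine the two least-probable nodes; the expected code length is the sum of the merged weights.
merge 1/15 + 8/75 → 13/75
merge 3/25 + 2/15 → 19/75
merge 11/75 + 13/75 → 8/25
merge 14/75 + 6/25 → 32/75
merge 19/75 + 8/25 → 43/75
merge 32/75 + 43/75 → 1
L = 13/75 + 19/75 + 8/25 + 32/75 + 43/75 + 1 = 206/75 ≈ 2.747 bits/symbol.

2.747 bits/symbol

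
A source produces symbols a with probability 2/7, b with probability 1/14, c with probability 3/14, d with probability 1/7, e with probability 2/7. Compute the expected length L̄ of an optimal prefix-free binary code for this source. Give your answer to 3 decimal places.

Repeatedly combine the two least-probable nodes; the expected code length is the sum of the merged weights.
merge 1/14 + 1/7 → 3/14
merge 3/14 + 3/14 → 3/7
merge 2/7 + 2/7 → 4/7
merge 3/7 + 4/7 → 1
L = 3/14 + 3/7 + 4/7 + 1 = 31/14 ≈ 2.214 bits/symbol.

2.214 bits/symbol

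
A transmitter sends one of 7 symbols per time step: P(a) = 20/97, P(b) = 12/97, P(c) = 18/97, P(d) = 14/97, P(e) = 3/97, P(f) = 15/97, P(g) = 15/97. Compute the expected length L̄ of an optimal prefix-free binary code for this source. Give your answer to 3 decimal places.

Repeatedly combine the two least-probable nodes; the expected code length is the sum of the merged weights.
merge 3/97 + 12/97 → 15/97
merge 14/97 + 15/97 → 29/97
merge 15/97 + 15/97 → 30/97
merge 18/97 + 20/97 → 38/97
merge 29/97 + 30/97 → 59/97
merge 38/97 + 59/97 → 1
L = 15/97 + 29/97 + 30/97 + 38/97 + 59/97 + 1 = 268/97 ≈ 2.763 bits/symbol.

2.763 bits/symbol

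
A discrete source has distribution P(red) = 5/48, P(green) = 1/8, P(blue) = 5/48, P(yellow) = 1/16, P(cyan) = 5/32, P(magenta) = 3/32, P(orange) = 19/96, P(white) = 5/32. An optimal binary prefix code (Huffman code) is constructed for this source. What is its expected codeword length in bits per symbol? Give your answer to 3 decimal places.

2.958 bits/symbol

Repeatedly combine the two least-probable nodes; the expected code length is the sum of the merged weights.
merge 1/16 + 3/32 → 5/32
merge 5/48 + 5/48 → 5/24
merge 1/8 + 5/32 → 9/32
merge 5/32 + 5/32 → 5/16
merge 19/96 + 5/24 → 13/32
merge 9/32 + 5/16 → 19/32
merge 13/32 + 19/32 → 1
L = 5/32 + 5/24 + 9/32 + 5/16 + 13/32 + 19/32 + 1 = 71/24 ≈ 2.958 bits/symbol.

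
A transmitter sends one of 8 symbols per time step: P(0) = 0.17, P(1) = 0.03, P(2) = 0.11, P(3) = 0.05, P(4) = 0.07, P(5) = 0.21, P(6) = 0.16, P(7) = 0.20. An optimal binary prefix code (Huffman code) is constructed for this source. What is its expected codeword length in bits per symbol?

Repeatedly combine the two least-probable nodes; the expected code length is the sum of the merged weights.
merge 3/100 + 1/20 → 2/25
merge 7/100 + 2/25 → 3/20
merge 11/100 + 3/20 → 13/50
merge 4/25 + 17/100 → 33/100
merge 1/5 + 21/100 → 41/100
merge 13/50 + 33/100 → 59/100
merge 41/100 + 59/100 → 1
L = 2/25 + 3/20 + 13/50 + 33/100 + 41/100 + 59/100 + 1 = 141/50 = 2.82 bits/symbol.

2.82 bits/symbol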